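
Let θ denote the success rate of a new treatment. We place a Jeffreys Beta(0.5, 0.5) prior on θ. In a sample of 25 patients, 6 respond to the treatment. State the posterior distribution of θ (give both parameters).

Posterior: Beta(6.5, 19.5)

The binomial likelihood is conjugate to the Beta prior: with 6 successes and 19 failures, the posterior is Beta(0.5+6, 0.5+19) = Beta(6.5, 19.5).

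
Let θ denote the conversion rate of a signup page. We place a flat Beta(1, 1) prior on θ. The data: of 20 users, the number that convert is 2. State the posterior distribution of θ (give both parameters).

Posterior: Beta(3, 19)

Observing 2 successes and 18 failures updates Beta(1, 1) by adding the success and failure counts to the two shape parameters: α = 1+2 = 3, β = 1+18 = 19.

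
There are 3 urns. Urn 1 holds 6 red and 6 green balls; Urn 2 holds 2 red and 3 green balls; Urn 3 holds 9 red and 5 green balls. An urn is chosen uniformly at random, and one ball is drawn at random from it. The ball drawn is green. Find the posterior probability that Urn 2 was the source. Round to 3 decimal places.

Tabulate prior·likelihood by source: [1] prior 0.333333, lik 0.5, product 0.1667; [2] prior 0.333333, lik 0.6, product 0.2000; [3] prior 0.333333, lik 0.3571, product 0.1190.
Normalizing constant = 0.48571; the posterior for Urn 2 is its product over the sum, 0.2000/0.48571 = 0.412.

Posterior probability ≈ 0.412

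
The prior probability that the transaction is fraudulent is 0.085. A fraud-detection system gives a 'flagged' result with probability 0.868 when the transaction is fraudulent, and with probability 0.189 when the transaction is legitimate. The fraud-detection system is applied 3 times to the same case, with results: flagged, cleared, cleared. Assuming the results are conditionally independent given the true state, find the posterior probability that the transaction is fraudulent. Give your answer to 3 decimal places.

Let H be the event that the transaction is fraudulent; start with P(H) = 0.085. P('flagged'|H) = 0.868, P('flagged'|¬H) = 0.189.
Update on result 1 ('flagged'): P(H) ← 0.868·0.0850 / (0.868·0.0850 + 0.189·0.9150) = 0.073780/0.24672 = 0.2990.
Update on result 2 ('cleared'): P(H) ← 0.132·0.2990 / (0.132·0.2990 + 0.811·0.7010) = 0.039475/0.60795 = 0.0649.
Update on result 3 ('cleared'): P(H) ← 0.132·0.0649 / (0.132·0.0649 + 0.811·0.9351) = 0.0085709/0.76691 = 0.0112.

Posterior P(H) ≈ 0.011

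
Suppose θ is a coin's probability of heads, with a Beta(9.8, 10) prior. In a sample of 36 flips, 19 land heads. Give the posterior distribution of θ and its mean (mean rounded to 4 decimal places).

Posterior: Beta(28.8, 27); mean ≈ 0.5161

Observing 19 successes and 17 failures updates Beta(9.8, 10) by adding the success and failure counts to the two shape parameters: α = 9.8+19 = 28.8, β = 10+17 = 27.
Posterior mean = α/(α+β) = 28.8/55.8 = 0.5161.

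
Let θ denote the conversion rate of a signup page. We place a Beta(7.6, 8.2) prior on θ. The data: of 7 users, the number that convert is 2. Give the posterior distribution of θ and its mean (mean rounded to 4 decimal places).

Observing 2 successes and 5 failures updates Beta(7.6, 8.2) by adding the success and failure counts to the two shape parameters: α = 7.6+2 = 9.6, β = 8.2+5 = 13.2.
E[θ | data] = 9.6/(9.6+13.2) = 0.4211.

Posterior: Beta(9.6, 13.2); mean ≈ 0.4211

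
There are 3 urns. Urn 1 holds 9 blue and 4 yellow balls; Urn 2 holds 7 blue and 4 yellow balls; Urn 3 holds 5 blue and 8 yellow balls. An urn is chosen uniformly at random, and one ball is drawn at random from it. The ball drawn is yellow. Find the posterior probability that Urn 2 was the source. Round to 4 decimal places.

Posterior probability ≈ 0.2826

Tabulate prior·likelihood by source: [1] prior 0.333333, lik 0.3077, product 0.1026; [2] prior 0.333333, lik 0.3636, product 0.1212; [3] prior 0.333333, lik 0.6154, product 0.2051.
Normalizing constant = 0.42890; the posterior for Urn 2 is its product over the sum, 0.1212/0.42890 = 0.2826.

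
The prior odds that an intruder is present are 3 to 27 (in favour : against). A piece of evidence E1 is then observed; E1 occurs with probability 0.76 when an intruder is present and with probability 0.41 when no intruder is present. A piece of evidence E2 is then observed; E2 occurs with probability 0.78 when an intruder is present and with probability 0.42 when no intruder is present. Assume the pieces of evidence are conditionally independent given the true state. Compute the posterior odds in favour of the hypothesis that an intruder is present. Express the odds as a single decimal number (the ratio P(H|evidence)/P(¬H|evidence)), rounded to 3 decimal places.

Posterior odds ≈ 0.383

Prior odds = 3/27 = 0.11111.
Likelihood ratio for E1 = 0.76/0.41 = 1.8537.
Likelihood ratio for E2 = 0.78/0.42 = 1.8571.
Posterior odds = prior odds × LR₁ × LR₂ = 0.38250.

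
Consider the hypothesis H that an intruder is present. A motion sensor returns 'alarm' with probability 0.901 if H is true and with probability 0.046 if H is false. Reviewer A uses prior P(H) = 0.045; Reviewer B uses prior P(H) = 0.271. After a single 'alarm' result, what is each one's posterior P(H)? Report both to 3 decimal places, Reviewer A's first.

The likelihood ratio for an 'alarm' result is 0.901/0.046 = 19.587.
Reviewer A: prior odds 0.045/0.955 = 0.047120; posterior odds 0.92295; posterior probability 0.480.
Reviewer B: prior odds 0.271/0.729 = 0.37174; posterior odds 7.2813; posterior probability 0.879.

Reviewer A: 0.480; Reviewer B: 0.879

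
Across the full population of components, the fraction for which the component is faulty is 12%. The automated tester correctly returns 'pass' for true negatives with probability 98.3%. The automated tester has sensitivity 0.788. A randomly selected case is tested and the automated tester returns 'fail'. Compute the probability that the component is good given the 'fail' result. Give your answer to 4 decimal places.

P(¬H | E) ≈ 0.1366

Let H be the event that the component is faulty. P(H) = 0.12, so P(¬H) = 0.88. With E the 'fail' result, P(E|H) = 0.788 and P(E|¬H) = 0.017.
P(E) = 0.788·0.12 + 0.017·0.88 = 0.094560 + 0.014960 = 0.10952.
By Bayes' theorem, P(H|E) = 0.094560 / 0.10952 = 0.8634. Hence P(¬H|E) = 1 − 0.8634 = 0.1366.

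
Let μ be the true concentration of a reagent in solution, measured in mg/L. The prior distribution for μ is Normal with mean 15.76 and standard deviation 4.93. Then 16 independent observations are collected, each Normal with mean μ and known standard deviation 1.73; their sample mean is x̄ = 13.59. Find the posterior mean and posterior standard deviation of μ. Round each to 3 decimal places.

With known σ, the Normal prior is conjugate. Weight on the data is w = (n/σ²)/(n/σ² + 1/τ₀²) = 5.34599/(5.34599+0.0411440) = 0.99236.
Posterior mean = w·x̄ + (1−w)·μ₀ = 0.99236·13.59 + 0.0076375·15.76 = 13.607. Posterior variance = 1/(5.34599+0.0411440) = 0.185628, so SD = 0.431.

Posterior mean ≈ 13.607; posterior SD ≈ 0.431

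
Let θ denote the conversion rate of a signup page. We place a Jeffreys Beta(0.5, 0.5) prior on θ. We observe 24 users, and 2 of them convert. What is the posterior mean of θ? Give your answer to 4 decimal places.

The binomial likelihood is conjugate to the Beta prior: with 2 successes and 22 failures, the posterior is Beta(0.5+2, 0.5+22) = Beta(2.5, 22.5).
E[θ | data] = 2.5/(2.5+22.5) = 0.1000.

Posterior mean ≈ 0.1000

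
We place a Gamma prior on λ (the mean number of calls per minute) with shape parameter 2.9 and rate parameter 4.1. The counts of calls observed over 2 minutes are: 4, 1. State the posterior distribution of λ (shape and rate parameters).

Posterior: Gamma(shape=7.9, rate=6.1)

The Poisson likelihood adds the total count to the shape and the number of exposure periods to the rate. Here ∑xᵢ = 5 and n = 2, so shape 2.9→7.9 and rate 4.1→6.1.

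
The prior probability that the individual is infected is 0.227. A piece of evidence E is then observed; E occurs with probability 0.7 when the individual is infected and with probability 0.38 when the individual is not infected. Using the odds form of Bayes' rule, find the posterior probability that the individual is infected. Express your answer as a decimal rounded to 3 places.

Posterior probability ≈ 0.351

Prior odds = 0.227/(1−0.227) = 0.29366. In log-odds, ln(0.29366) = -1.2253.
Add log likelihood ratio: ln(1.8421) = 0.61091.
Posterior log-odds = -0.61442, so posterior odds = exp(-0.61442) = 0.54095. Converting, P(H|E) = 0.54095/1.5410 = 0.351.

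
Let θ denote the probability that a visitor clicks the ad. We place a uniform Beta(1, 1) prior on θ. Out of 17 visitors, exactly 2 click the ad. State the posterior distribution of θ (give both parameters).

Posterior: Beta(3, 16)

Observing 2 successes and 15 failures updates Beta(1, 1) by adding the success and failure counts to the two shape parameters: α = 1+2 = 3, β = 1+15 = 16.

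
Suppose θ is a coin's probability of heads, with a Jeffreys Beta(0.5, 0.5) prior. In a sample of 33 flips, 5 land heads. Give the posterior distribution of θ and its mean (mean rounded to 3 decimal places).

The binomial likelihood is conjugate to the Beta prior: with 5 successes and 28 failures, the posterior is Beta(0.5+5, 0.5+28) = Beta(5.5, 28.5).
Posterior mean = α/(α+β) = 5.5/34 = 0.162.

Posterior: Beta(5.5, 28.5); mean ≈ 0.162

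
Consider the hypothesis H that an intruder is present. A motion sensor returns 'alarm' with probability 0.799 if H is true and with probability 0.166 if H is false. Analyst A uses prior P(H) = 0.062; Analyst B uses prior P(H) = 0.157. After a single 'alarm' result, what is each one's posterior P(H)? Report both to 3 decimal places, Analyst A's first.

Analyst A: 0.241; Analyst B: 0.473

The likelihood ratio for an 'alarm' result is 0.799/0.166 = 4.8133.
Analyst A: prior odds 0.062/0.938 = 0.066098; posterior odds 0.31815; posterior probability 0.241.
Analyst B: prior odds 0.157/0.843 = 0.18624; posterior odds 0.89642; posterior probability 0.473.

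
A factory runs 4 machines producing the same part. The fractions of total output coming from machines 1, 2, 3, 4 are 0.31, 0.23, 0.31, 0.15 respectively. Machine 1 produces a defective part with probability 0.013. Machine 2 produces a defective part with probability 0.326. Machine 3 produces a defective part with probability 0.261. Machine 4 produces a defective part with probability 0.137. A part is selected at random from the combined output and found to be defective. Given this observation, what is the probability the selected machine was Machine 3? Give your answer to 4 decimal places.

P(defective|M1) = 0.013; P(defective|M2) = 0.326; P(defective|M3) = 0.261; P(defective|M4) = 0.137.
Prior × likelihood for each source: 0.31·0.013=0.004030, 0.23·0.326=0.07498, 0.31·0.261=0.08091, 0.15·0.137=0.02055. Summing gives P(defective) = 0.18047.
P(Machine 3 | defective) = 0.08091 / 0.18047 = 0.4483.

Posterior probability ≈ 0.4483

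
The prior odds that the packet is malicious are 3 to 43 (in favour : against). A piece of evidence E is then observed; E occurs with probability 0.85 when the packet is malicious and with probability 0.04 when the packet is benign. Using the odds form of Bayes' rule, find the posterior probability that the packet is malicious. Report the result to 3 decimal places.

Prior odds = 3/43 = 0.069767. In log-odds, ln(0.069767) = -2.6626.
Add log likelihood ratio: ln(21.250) = 3.0564.
Posterior log-odds = 0.39377, so posterior odds = exp(0.39377) = 1.4826. Converting, P(H|E) = 1.4826/2.4826 = 0.597.

Posterior probability ≈ 0.597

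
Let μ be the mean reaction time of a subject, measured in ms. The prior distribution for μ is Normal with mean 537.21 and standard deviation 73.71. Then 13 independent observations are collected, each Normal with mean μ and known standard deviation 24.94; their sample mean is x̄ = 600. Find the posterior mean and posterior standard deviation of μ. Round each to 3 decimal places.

Posterior mean ≈ 599.452; posterior SD ≈ 6.887

Prior precision 1/τ₀² = 1/73.71² = 0.00018405; data precision n/σ² = 13/24.94² = 0.0209002.
Posterior precision = 0.00018405 + 0.0209002 = 0.0210843, giving posterior SD = 1/√0.0210843 = 6.887.
Posterior mean = (0.00018405·537.21 + 0.0209002·600) / 0.0210843 = 599.452.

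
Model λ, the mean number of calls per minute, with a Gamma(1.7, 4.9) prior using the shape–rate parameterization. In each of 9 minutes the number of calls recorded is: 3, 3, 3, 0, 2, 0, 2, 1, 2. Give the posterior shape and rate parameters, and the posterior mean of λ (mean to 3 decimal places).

Posterior: Gamma(shape=17.7, rate=13.9); mean ≈ 1.273

Total count ∑xᵢ = 16 over n = 9 minutes.
Gamma is conjugate to the Poisson likelihood: posterior is Gamma(shape = 1.7+16 = 17.7, rate = 4.9+9 = 13.9).
E[λ | data] = 17.7/13.9 = 1.273.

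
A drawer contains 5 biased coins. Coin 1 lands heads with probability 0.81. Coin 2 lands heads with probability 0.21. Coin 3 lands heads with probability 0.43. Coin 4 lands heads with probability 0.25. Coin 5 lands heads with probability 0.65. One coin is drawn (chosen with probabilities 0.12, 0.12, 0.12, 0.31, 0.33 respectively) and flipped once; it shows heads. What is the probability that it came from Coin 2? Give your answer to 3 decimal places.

Posterior probability ≈ 0.054

Tabulate prior·likelihood by source: [1] prior 0.12, lik 0.81, product 0.09720; [2] prior 0.12, lik 0.21, product 0.02520; [3] prior 0.12, lik 0.43, product 0.05160; [4] prior 0.31, lik 0.25, product 0.07750; [5] prior 0.33, lik 0.65, product 0.2145.
Normalizing constant = 0.46600; the posterior for Coin 2 is its product over the sum, 0.02520/0.46600 = 0.054.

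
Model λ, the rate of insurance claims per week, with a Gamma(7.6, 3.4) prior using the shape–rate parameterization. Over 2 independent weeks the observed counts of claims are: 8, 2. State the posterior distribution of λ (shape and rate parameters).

Posterior: Gamma(shape=17.6, rate=5.4)

Total count ∑xᵢ = 10 over n = 2 weeks.
Gamma is conjugate to the Poisson likelihood: posterior is Gamma(shape = 7.6+10 = 17.6, rate = 3.4+2 = 5.4).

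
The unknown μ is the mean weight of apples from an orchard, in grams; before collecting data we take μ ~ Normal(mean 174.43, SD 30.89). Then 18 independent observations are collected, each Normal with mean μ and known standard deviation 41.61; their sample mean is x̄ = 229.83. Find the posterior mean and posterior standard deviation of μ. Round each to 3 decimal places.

With known σ, the Normal prior is conjugate. Weight on the data is w = (n/σ²)/(n/σ² + 1/τ₀²) = 0.0103963/(0.0103963+0.00104801) = 0.90843.
Posterior mean = w·x̄ + (1−w)·μ₀ = 0.90843·229.83 + 0.091575·174.43 = 224.757. Posterior variance = 1/(0.0103963+0.00104801) = 87.3800, so SD = 9.348.

Posterior mean ≈ 224.757; posterior SD ≈ 9.348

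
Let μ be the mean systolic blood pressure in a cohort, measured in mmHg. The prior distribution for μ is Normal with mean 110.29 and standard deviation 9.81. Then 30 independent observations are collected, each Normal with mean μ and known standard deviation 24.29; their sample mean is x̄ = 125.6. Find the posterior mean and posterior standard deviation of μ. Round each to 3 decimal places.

Posterior mean ≈ 123.002; posterior SD ≈ 4.041

With known σ, the Normal prior is conjugate. Weight on the data is w = (n/σ²)/(n/σ² + 1/τ₀²) = 0.0508471/(0.0508471+0.0103911) = 0.83032.
Posterior mean = w·x̄ + (1−w)·μ₀ = 0.83032·125.6 + 0.16968·110.29 = 123.002. Posterior variance = 1/(0.0508471+0.0103911) = 16.3297, so SD = 4.041.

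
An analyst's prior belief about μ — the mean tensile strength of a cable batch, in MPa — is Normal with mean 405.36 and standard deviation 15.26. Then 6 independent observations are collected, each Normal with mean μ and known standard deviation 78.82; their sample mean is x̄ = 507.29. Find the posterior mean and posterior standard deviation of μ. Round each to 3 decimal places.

Posterior mean ≈ 424.075; posterior SD ≈ 13.788

Prior precision 1/τ₀² = 1/15.26² = 0.00429429; data precision n/σ² = 6/78.82² = 0.00096578.
Posterior precision = 0.00429429 + 0.00096578 = 0.00526007, giving posterior SD = 1/√0.00526007 = 13.788.
Posterior mean = (0.00429429·405.36 + 0.00096578·507.29) / 0.00526007 = 424.075.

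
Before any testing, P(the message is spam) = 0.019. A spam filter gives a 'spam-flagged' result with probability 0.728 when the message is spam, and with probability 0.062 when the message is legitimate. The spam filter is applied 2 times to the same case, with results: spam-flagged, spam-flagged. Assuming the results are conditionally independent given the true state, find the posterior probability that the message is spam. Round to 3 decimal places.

Let H be the event that the message is spam; start with P(H) = 0.019. P('spam-flagged'|H) = 0.728, P('spam-flagged'|¬H) = 0.062.
Update on result 1 ('spam-flagged'): P(H) ← 0.728·0.0190 / (0.728·0.0190 + 0.062·0.9810) = 0.013832/0.074654 = 0.1853.
Update on result 2 ('spam-flagged'): P(H) ← 0.728·0.1853 / (0.728·0.1853 + 0.062·0.8147) = 0.13488/0.18540 = 0.7275.

Posterior P(H) ≈ 0.728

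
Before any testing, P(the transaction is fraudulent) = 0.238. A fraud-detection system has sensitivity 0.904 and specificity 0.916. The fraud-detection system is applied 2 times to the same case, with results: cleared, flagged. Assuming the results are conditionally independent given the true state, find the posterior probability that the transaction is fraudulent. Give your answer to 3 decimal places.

Posterior P(H) ≈ 0.261

Let H be the event that the transaction is fraudulent; start with P(H) = 0.238. P('flagged'|H) = 0.904, P('flagged'|¬H) = 0.084.
Update on result 1 ('cleared'): P(H) ← 0.096·0.2380 / (0.096·0.2380 + 0.916·0.7620) = 0.022848/0.72084 = 0.0317.
Update on result 2 ('flagged'): P(H) ← 0.904·0.0317 / (0.904·0.0317 + 0.084·0.9683) = 0.028654/0.10999 = 0.2605.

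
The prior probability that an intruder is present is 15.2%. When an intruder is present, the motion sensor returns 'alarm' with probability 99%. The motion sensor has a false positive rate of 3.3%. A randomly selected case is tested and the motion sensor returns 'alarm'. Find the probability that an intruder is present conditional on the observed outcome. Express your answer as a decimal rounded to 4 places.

P(H | E) ≈ 0.8432

Write H for 'an intruder is present'. Prior odds H:¬H = 0.152/0.848 = 0.17925. For the 'alarm' outcome, the likelihood ratio is 0.99/0.033 = 30.000.
Posterior odds = 0.17925 × 30.000 = 5.3774, so P(H|E) = 5.3774/(1+5.3774) = 0.8432.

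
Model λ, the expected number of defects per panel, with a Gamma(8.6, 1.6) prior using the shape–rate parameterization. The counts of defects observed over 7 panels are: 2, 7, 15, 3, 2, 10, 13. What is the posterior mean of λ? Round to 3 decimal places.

Posterior mean ≈ 7.047

Total count ∑xᵢ = 52 over n = 7 panels.
Gamma is conjugate to the Poisson likelihood: posterior is Gamma(shape = 8.6+52 = 60.6, rate = 1.6+7 = 8.6).
E[λ | data] = 60.6/8.6 = 7.047.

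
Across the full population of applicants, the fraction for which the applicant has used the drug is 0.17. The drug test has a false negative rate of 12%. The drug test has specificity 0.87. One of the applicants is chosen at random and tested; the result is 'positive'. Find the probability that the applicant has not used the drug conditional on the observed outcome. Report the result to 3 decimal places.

P(¬H | E) ≈ 0.419

Write H for 'the applicant has used the drug'. Prior odds H:¬H = 0.17/0.83 = 0.20482. For the 'positive' outcome, the likelihood ratio is 0.88/0.13 = 6.7692.
Posterior odds = 0.20482 × 6.7692 = 1.3865, so P(H|E) = 1.3865/(1+1.3865) = 0.581. Then P(¬H|E) = 1 − 0.581 = 0.419.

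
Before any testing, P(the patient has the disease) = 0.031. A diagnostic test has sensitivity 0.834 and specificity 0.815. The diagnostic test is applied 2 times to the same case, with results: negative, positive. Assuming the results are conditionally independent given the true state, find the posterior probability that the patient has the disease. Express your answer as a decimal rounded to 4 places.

Let H be the event that the patient has the disease; start with P(H) = 0.031. P('positive'|H) = 0.834, P('positive'|¬H) = 0.185.
Update on result 1 ('negative'): P(H) ← 0.166·0.0310 / (0.166·0.0310 + 0.815·0.9690) = 0.0051460/0.79488 = 0.0065.
Update on result 2 ('positive'): P(H) ← 0.834·0.0065 / (0.834·0.0065 + 0.185·0.9935) = 0.0053993/0.18920 = 0.0285.

Posterior P(H) ≈ 0.0285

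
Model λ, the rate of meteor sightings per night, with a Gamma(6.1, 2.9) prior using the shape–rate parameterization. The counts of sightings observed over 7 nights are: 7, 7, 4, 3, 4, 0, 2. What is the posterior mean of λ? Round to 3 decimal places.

The Poisson likelihood adds the total count to the shape and the number of exposure periods to the rate. Here ∑xᵢ = 27 and n = 7, so shape 6.1→33.1 and rate 2.9→9.9.
Posterior mean = shape/rate = 33.1/9.9 = 3.343.

Posterior mean ≈ 3.343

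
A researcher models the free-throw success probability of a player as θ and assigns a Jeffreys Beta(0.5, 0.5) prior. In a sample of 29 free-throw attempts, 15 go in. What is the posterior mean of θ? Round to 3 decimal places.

Posterior mean ≈ 0.517

The binomial likelihood is conjugate to the Beta prior: with 15 successes and 14 failures, the posterior is Beta(0.5+15, 0.5+14) = Beta(15.5, 14.5).
E[θ | data] = 15.5/(15.5+14.5) = 0.517.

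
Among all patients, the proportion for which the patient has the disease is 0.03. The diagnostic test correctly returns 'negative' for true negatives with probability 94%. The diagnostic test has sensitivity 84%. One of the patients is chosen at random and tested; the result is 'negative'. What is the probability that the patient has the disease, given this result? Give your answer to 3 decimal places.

P(H | E) ≈ 0.005

Write H for 'the patient has the disease'. Prior odds H:¬H = 0.03/0.97 = 0.030928. For the 'negative' outcome, the likelihood ratio is 0.16/0.94 = 0.17021.
Posterior odds = 0.030928 × 0.17021 = 0.0052643, so P(H|E) = 0.0052643/(1+0.0052643) = 0.005.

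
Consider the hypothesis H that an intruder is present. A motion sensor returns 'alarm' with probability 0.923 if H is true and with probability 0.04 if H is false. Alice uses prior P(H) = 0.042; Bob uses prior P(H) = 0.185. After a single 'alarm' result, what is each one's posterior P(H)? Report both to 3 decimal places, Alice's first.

The likelihood ratio for an 'alarm' result is 0.923/0.04 = 23.075.
Alice: prior odds 0.042/0.958 = 0.043841; posterior odds 1.0116; posterior probability 0.503.
Bob: prior odds 0.185/0.815 = 0.22699; posterior odds 5.2379; posterior probability 0.840.

Alice: 0.503; Bob: 0.840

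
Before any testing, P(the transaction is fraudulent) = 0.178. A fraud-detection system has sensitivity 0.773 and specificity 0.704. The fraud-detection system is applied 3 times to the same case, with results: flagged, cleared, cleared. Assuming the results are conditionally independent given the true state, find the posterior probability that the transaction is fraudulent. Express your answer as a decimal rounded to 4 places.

Posterior P(H) ≈ 0.0555

With H the event that the transaction is fraudulent, the joint likelihood of the observed sequence is P(data|H) = 0.773·0.227·0.227 = 0.039832 and P(data|¬H) = 0.296·0.704·0.704 = 0.14670.
Bayes: P(H|data) = 0.178·0.039832 / (0.178·0.039832 + 0.822·0.14670) = 0.0070901/0.12768 = 0.0555.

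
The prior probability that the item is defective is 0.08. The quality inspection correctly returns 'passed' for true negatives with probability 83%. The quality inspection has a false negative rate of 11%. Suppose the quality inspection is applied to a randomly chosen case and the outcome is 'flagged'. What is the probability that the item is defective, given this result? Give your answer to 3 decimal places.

P(H | E) ≈ 0.313

Write H for 'the item is defective'. Prior odds H:¬H = 0.08/0.92 = 0.086957. For the 'flagged' outcome, the likelihood ratio is 0.89/0.17 = 5.2353.
Posterior odds = 0.086957 × 5.2353 = 0.45524, so P(H|E) = 0.45524/(1+0.45524) = 0.313.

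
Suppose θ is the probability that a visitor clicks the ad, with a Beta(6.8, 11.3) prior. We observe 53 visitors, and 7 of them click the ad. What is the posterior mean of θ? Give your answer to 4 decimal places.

The binomial likelihood is conjugate to the Beta prior: with 7 successes and 46 failures, the posterior is Beta(6.8+7, 11.3+46) = Beta(13.8, 57.3).
E[θ | data] = 13.8/(13.8+57.3) = 0.1941.

Posterior mean ≈ 0.1941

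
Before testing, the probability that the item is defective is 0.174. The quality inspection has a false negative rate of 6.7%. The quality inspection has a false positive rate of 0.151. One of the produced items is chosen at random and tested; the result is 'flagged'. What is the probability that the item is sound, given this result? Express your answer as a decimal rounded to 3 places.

P(¬H | E) ≈ 0.434

Let H be the event that the item is defective. P(H) = 0.174, so P(¬H) = 0.826. With E the 'flagged' result, P(E|H) = 0.933 and P(E|¬H) = 0.151.
P(E) = 0.933·0.174 + 0.151·0.826 = 0.16234 + 0.12473 = 0.28707.
By Bayes' theorem, P(H|E) = 0.16234 / 0.28707 = 0.566. Hence P(¬H|E) = 1 − 0.566 = 0.434.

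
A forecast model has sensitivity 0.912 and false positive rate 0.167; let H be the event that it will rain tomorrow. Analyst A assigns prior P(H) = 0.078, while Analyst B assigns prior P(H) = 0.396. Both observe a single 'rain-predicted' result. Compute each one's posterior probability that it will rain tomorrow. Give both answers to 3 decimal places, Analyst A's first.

Analyst A: 0.316; Analyst B: 0.782

P('+'|H) = 0.912, P('+'|¬H) = 0.167.
Analyst A: numerator 0.912·0.078 = 0.071136; evidence = 0.071136+0.167·0.922 = 0.22511; posterior = 0.316.
Analyst B: numerator 0.912·0.396 = 0.36115; evidence = 0.36115+0.167·0.604 = 0.46202; posterior = 0.782.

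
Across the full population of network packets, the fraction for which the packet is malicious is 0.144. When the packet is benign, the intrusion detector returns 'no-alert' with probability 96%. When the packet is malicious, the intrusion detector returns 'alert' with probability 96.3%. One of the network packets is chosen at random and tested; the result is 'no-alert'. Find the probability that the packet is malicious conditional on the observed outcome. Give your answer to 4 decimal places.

Write H for 'the packet is malicious'. Prior odds H:¬H = 0.144/0.856 = 0.16822. For the 'no-alert' outcome, the likelihood ratio is 0.037/0.96 = 0.038542.
Posterior odds = 0.16822 × 0.038542 = 0.0064836, so P(H|E) = 0.0064836/(1+0.0064836) = 0.0064.

P(H | E) ≈ 0.0064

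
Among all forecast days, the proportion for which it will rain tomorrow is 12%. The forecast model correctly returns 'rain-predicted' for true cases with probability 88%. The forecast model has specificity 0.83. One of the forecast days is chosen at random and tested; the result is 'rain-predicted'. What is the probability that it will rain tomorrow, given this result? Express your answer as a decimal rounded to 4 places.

Write H for 'it will rain tomorrow'. Prior odds H:¬H = 0.12/0.88 = 0.13636. For the 'rain-predicted' outcome, the likelihood ratio is 0.88/0.17 = 5.1765.
Posterior odds = 0.13636 × 5.1765 = 0.70588, so P(H|E) = 0.70588/(1+0.70588) = 0.4138.

P(H | E) ≈ 0.4138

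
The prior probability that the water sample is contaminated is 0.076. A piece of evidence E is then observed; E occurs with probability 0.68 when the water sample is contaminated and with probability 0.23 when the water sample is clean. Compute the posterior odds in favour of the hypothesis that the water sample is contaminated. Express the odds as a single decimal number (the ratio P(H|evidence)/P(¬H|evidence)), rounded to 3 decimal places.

Posterior odds ≈ 0.243

Prior odds = 0.076/(1−0.076) = 0.082251. In log-odds, ln(0.082251) = -2.4980.
Add log likelihood ratio: ln(2.9565) = 1.0840.
Posterior log-odds = -1.4140, so posterior odds = exp(-1.4140) = 0.24318.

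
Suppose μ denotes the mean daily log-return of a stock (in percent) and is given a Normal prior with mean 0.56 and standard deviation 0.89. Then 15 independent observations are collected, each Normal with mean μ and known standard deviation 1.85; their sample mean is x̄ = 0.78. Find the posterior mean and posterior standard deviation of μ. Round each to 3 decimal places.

With known σ, the Normal prior is conjugate. Weight on the data is w = (n/σ²)/(n/σ² + 1/τ₀²) = 4.38276/(4.38276+1.26247) = 0.77637.
Posterior mean = w·x̄ + (1−w)·μ₀ = 0.77637·0.78 + 0.22363·0.56 = 0.731. Posterior variance = 1/(4.38276+1.26247) = 0.177141, so SD = 0.421.

Posterior mean ≈ 0.731; posterior SD ≈ 0.421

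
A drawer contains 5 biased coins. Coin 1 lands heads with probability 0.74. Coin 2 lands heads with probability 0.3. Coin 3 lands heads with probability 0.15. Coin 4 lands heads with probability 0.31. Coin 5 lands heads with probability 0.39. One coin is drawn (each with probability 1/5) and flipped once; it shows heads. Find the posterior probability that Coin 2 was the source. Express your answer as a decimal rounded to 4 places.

Posterior probability ≈ 0.1587

P(heads|C1) = 0.74; P(heads|C2) = 0.3; P(heads|C3) = 0.15; P(heads|C4) = 0.31; P(heads|C5) = 0.39.
Prior × likelihood for each source: 0.2·0.74=0.1480, 0.2·0.3=0.06000, 0.2·0.15=0.03000, 0.2·0.31=0.06200, 0.2·0.39=0.07800. Summing gives P(heads) = 0.37800.
P(Coin 2 | heads) = 0.06000 / 0.37800 = 0.1587.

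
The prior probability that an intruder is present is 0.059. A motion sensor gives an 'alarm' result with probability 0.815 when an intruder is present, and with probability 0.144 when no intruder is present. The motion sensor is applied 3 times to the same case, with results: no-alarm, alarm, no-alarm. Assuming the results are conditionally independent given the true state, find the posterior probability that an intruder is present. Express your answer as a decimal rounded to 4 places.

Posterior P(H) ≈ 0.0163

Let H be the event that an intruder is present; start with P(H) = 0.059. P('alarm'|H) = 0.815, P('alarm'|¬H) = 0.144.
Update on result 1 ('no-alarm'): P(H) ← 0.185·0.0590 / (0.185·0.0590 + 0.856·0.9410) = 0.010915/0.81641 = 0.0134.
Update on result 2 ('alarm'): P(H) ← 0.815·0.0134 / (0.815·0.0134 + 0.144·0.9866) = 0.010896/0.15297 = 0.0712.
Update on result 3 ('no-alarm'): P(H) ← 0.185·0.0712 / (0.185·0.0712 + 0.856·0.9288) = 0.013178/0.80820 = 0.0163.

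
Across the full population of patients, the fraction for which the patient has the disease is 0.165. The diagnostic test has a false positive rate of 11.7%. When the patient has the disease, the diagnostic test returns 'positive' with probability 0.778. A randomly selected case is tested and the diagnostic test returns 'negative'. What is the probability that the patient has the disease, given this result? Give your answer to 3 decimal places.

Let H be the event that the patient has the disease. P(H) = 0.165, so P(¬H) = 0.835. With E the 'negative' result, P(E|H) = 0.222 and P(E|¬H) = 0.883.
P(E) = 0.222·0.165 + 0.883·0.835 = 0.036630 + 0.73730 = 0.77394.
By Bayes' theorem, P(H|E) = 0.036630 / 0.77394 = 0.047.

P(H | E) ≈ 0.047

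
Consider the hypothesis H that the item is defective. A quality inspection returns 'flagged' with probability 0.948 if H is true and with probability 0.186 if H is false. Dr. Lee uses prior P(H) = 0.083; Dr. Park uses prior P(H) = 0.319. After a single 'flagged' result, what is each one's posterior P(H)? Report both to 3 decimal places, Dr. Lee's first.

P('+'|H) = 0.948, P('+'|¬H) = 0.186.
Dr. Lee: numerator 0.948·0.083 = 0.078684; evidence = 0.078684+0.186·0.917 = 0.24925; posterior = 0.316.
Dr. Park: numerator 0.948·0.319 = 0.30241; evidence = 0.30241+0.186·0.681 = 0.42908; posterior = 0.705.

Dr. Lee: 0.316; Dr. Park: 0.705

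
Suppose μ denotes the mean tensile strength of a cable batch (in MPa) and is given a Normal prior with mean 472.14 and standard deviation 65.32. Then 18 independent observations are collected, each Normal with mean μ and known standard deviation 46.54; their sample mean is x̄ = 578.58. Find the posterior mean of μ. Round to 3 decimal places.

Posterior mean ≈ 575.660

Prior precision 1/τ₀² = 1/65.32² = 0.00023437; data precision n/σ² = 18/46.54² = 0.00831036.
Posterior precision = 0.00023437 + 0.00831036 = 0.00854473.
Posterior mean = (0.00023437·472.14 + 0.00831036·578.58) / 0.00854473 = 575.660.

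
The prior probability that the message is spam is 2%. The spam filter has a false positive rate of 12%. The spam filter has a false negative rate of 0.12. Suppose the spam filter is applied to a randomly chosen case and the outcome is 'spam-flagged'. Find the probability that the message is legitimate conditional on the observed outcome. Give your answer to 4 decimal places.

P(¬H | E) ≈ 0.8698

Write H for 'the message is spam'. Prior odds H:¬H = 0.02/0.98 = 0.020408. For the 'spam-flagged' outcome, the likelihood ratio is 0.88/0.12 = 7.3333.
Posterior odds = 0.020408 × 7.3333 = 0.14966, so P(H|E) = 0.14966/(1+0.14966) = 0.1302. Then P(¬H|E) = 1 − 0.1302 = 0.8698.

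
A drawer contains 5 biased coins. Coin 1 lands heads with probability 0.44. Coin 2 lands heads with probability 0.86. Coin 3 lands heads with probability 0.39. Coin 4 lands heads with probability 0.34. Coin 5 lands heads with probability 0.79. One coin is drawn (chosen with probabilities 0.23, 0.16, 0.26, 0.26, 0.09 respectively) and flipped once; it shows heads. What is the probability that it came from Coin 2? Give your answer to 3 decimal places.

Posterior probability ≈ 0.275

P(heads|C1) = 0.44; P(heads|C2) = 0.86; P(heads|C3) = 0.39; P(heads|C4) = 0.34; P(heads|C5) = 0.79.
Prior × likelihood for each source: 0.23·0.44=0.1012, 0.16·0.86=0.1376, 0.26·0.39=0.1014, 0.26·0.34=0.08840, 0.09·0.79=0.07110. Summing gives P(heads) = 0.49970.
P(Coin 2 | heads) = 0.1376 / 0.49970 = 0.275.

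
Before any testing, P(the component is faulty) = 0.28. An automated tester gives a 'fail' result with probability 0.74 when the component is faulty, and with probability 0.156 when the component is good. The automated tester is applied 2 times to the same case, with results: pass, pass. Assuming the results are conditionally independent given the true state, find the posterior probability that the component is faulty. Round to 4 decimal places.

With H the event that the component is faulty, the joint likelihood of the observed sequence is P(data|H) = 0.26·0.26 = 0.067600 and P(data|¬H) = 0.844·0.844 = 0.71234.
Bayes: P(H|data) = 0.28·0.067600 / (0.28·0.067600 + 0.72·0.71234) = 0.018928/0.53181 = 0.0356.

Posterior P(H) ≈ 0.0356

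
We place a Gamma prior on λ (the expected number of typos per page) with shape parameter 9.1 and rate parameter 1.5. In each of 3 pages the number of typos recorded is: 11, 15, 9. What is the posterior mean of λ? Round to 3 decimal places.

Total count ∑xᵢ = 35 over n = 3 pages.
Gamma is conjugate to the Poisson likelihood: posterior is Gamma(shape = 9.1+35 = 44.1, rate = 1.5+3 = 4.5).
E[λ | data] = 44.1/4.5 = 9.800.

Posterior mean ≈ 9.800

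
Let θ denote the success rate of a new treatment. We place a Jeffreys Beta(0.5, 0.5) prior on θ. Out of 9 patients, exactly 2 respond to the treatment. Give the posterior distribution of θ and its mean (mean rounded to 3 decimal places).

The binomial likelihood is conjugate to the Beta prior: with 2 successes and 7 failures, the posterior is Beta(0.5+2, 0.5+7) = Beta(2.5, 7.5).
Posterior mean = α/(α+β) = 2.5/10 = 0.250.

Posterior: Beta(2.5, 7.5); mean ≈ 0.250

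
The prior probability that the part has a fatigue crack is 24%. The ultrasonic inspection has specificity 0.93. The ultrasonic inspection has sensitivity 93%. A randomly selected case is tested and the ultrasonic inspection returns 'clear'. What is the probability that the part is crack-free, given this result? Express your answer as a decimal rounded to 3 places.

P(¬H | E) ≈ 0.977

Write H for 'the part has a fatigue crack'. Prior odds H:¬H = 0.24/0.76 = 0.31579. For the 'clear' outcome, the likelihood ratio is 0.07/0.93 = 0.075269.
Posterior odds = 0.31579 × 0.075269 = 0.023769, so P(H|E) = 0.023769/(1+0.023769) = 0.023. Then P(¬H|E) = 1 − 0.023 = 0.977.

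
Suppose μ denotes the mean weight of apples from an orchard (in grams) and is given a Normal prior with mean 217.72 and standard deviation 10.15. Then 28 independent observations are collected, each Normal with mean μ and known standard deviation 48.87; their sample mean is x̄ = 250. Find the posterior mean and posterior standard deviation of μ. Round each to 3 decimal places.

Posterior mean ≈ 235.379; posterior SD ≈ 6.831

With known σ, the Normal prior is conjugate. Weight on the data is w = (n/σ²)/(n/σ² + 1/τ₀²) = 0.0117239/(0.0117239+0.00970662) = 0.54707.
Posterior mean = w·x̄ + (1−w)·μ₀ = 0.54707·250 + 0.45293·217.72 = 235.379. Posterior variance = 1/(0.0117239+0.00970662) = 46.6624, so SD = 6.831.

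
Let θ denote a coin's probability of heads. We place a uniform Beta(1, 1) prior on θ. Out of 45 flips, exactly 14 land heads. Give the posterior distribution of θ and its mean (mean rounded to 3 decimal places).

The binomial likelihood is conjugate to the Beta prior: with 14 successes and 31 failures, the posterior is Beta(1+14, 1+31) = Beta(15, 32).
Posterior mean = α/(α+β) = 15/47 = 0.319.

Posterior: Beta(15, 32); mean ≈ 0.319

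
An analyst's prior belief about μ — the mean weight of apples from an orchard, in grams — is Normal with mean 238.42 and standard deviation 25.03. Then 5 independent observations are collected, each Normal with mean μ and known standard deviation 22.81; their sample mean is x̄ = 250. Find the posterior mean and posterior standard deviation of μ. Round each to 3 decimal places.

Posterior mean ≈ 248.351; posterior SD ≈ 9.447

With known σ, the Normal prior is conjugate. Weight on the data is w = (n/σ²)/(n/σ² + 1/τ₀²) = 0.00960991/(0.00960991+0.00159617) = 0.85756.
Posterior mean = w·x̄ + (1−w)·μ₀ = 0.85756·250 + 0.14244·238.42 = 248.351. Posterior variance = 1/(0.00960991+0.00159617) = 89.2373, so SD = 9.447.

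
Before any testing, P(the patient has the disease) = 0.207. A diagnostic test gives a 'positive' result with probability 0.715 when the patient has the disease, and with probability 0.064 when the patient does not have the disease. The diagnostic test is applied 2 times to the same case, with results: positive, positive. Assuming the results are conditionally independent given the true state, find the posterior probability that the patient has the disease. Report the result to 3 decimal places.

Posterior P(H) ≈ 0.970

With H the event that the patient has the disease, the joint likelihood of the observed sequence is P(data|H) = 0.715·0.715 = 0.51122 and P(data|¬H) = 0.064·0.064 = 0.0040960.
Bayes: P(H|data) = 0.207·0.51122 / (0.207·0.51122 + 0.793·0.0040960) = 0.10582/0.10907 = 0.9702.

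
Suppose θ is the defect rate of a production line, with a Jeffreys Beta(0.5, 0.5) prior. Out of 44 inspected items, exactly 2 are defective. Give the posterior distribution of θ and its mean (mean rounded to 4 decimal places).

Posterior: Beta(2.5, 42.5); mean ≈ 0.0556

Observing 2 successes and 42 failures updates Beta(0.5, 0.5) by adding the success and failure counts to the two shape parameters: α = 0.5+2 = 2.5, β = 0.5+42 = 42.5.
Posterior mean = α/(α+β) = 2.5/45 = 0.0556.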